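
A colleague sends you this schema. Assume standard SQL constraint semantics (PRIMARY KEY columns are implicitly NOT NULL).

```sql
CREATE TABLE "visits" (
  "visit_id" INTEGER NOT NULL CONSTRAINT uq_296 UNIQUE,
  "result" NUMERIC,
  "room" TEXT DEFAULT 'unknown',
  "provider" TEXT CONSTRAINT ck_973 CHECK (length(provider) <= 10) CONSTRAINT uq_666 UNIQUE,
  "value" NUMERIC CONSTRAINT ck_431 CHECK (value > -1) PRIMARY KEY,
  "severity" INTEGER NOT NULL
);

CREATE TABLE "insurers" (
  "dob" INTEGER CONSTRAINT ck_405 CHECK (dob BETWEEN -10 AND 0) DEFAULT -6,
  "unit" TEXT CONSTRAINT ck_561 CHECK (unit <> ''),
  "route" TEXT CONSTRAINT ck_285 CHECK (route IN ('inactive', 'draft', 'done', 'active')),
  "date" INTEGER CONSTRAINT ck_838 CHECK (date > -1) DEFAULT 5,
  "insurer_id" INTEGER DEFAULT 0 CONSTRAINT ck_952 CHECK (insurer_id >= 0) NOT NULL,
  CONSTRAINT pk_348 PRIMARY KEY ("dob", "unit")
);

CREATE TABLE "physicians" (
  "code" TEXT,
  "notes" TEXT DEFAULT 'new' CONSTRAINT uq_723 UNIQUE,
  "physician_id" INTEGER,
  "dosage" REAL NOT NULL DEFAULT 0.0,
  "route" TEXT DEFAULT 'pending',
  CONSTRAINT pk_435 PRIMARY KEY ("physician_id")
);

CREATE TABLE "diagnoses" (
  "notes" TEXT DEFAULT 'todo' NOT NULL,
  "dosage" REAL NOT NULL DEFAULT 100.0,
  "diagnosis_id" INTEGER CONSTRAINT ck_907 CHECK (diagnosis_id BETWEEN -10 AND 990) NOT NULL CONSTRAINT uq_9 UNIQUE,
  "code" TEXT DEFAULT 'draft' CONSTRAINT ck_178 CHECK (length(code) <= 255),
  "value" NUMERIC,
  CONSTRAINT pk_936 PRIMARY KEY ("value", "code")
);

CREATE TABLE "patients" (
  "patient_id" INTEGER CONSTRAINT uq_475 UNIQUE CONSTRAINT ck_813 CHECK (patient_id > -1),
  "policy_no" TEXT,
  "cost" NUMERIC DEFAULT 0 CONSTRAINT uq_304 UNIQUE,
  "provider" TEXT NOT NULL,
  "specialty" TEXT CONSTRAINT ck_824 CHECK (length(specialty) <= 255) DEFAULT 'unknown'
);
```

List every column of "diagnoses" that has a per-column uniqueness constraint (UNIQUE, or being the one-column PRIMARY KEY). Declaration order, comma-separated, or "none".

diagnosis_id

- notes: no UNIQUE or single-column PK constraint.
- dosage: no UNIQUE or single-column PK constraint.
- diagnosis_id: declared UNIQUE → unique.
- code: part of a composite PRIMARY KEY — only the tuple is unique, not this column on its own.
- value: part of a composite PRIMARY KEY — only the tuple is unique, not this column on its own.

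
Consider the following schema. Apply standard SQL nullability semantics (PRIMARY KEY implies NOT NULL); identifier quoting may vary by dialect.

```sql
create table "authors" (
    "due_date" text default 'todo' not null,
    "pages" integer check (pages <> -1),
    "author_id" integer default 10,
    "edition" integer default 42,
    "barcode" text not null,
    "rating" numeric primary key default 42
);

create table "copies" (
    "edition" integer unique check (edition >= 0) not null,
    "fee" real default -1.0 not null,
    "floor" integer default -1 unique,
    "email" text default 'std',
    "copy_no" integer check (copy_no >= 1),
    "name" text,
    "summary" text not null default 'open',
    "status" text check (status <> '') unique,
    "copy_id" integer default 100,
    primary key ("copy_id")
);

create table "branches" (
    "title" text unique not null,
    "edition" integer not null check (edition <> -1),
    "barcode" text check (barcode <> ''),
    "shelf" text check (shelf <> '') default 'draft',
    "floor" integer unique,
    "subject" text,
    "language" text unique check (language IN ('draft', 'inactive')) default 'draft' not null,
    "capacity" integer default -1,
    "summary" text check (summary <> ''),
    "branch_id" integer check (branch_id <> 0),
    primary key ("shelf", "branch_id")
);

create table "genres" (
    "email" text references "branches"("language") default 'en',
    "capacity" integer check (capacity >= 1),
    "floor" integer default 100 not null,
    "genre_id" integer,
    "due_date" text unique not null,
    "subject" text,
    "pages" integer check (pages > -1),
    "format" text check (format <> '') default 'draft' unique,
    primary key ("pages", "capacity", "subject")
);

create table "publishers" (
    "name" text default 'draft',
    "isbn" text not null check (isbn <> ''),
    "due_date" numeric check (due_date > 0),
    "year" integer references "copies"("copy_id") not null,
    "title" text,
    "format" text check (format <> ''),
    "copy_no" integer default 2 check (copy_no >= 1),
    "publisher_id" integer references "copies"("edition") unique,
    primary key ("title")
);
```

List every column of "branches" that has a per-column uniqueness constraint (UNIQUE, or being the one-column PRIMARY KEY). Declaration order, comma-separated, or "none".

title, floor, language

- title: declared UNIQUE → unique.
- edition: no UNIQUE or single-column PK constraint.
- barcode: no UNIQUE or single-column PK constraint.
- shelf: part of a composite PRIMARY KEY — only the tuple is unique, not this column on its own.
- floor: declared UNIQUE → unique.
- subject: no UNIQUE or single-column PK constraint.
- language: declared UNIQUE → unique.
- capacity: no UNIQUE or single-column PK constraint.
- summary: no UNIQUE or single-column PK constraint.
- branch_id: part of a composite PRIMARY KEY — only the tuple is unique, not this column on its own.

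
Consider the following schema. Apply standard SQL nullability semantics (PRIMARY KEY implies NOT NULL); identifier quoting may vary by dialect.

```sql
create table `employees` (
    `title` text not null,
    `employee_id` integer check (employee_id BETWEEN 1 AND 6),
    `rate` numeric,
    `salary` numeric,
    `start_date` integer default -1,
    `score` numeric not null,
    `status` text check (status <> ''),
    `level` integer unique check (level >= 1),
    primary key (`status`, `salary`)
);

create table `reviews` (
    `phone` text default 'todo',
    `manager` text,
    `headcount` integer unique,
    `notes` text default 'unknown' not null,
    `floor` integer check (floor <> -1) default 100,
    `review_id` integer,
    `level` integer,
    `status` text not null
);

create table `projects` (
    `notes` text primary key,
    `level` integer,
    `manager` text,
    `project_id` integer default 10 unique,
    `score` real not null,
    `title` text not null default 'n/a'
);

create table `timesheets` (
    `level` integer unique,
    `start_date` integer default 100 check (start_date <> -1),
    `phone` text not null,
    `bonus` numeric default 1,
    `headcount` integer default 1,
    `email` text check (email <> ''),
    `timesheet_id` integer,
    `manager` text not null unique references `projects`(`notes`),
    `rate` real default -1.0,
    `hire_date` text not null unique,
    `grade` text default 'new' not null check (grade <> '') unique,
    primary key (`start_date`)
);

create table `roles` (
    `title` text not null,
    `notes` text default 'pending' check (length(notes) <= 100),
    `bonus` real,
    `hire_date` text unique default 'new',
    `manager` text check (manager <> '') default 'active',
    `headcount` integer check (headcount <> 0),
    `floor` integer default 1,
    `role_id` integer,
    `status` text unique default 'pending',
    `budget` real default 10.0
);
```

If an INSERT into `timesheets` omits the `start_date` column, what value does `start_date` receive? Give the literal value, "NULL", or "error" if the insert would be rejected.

100

start_date has an explicit DEFAULT 100.
When the column is omitted from an INSERT, that default is used.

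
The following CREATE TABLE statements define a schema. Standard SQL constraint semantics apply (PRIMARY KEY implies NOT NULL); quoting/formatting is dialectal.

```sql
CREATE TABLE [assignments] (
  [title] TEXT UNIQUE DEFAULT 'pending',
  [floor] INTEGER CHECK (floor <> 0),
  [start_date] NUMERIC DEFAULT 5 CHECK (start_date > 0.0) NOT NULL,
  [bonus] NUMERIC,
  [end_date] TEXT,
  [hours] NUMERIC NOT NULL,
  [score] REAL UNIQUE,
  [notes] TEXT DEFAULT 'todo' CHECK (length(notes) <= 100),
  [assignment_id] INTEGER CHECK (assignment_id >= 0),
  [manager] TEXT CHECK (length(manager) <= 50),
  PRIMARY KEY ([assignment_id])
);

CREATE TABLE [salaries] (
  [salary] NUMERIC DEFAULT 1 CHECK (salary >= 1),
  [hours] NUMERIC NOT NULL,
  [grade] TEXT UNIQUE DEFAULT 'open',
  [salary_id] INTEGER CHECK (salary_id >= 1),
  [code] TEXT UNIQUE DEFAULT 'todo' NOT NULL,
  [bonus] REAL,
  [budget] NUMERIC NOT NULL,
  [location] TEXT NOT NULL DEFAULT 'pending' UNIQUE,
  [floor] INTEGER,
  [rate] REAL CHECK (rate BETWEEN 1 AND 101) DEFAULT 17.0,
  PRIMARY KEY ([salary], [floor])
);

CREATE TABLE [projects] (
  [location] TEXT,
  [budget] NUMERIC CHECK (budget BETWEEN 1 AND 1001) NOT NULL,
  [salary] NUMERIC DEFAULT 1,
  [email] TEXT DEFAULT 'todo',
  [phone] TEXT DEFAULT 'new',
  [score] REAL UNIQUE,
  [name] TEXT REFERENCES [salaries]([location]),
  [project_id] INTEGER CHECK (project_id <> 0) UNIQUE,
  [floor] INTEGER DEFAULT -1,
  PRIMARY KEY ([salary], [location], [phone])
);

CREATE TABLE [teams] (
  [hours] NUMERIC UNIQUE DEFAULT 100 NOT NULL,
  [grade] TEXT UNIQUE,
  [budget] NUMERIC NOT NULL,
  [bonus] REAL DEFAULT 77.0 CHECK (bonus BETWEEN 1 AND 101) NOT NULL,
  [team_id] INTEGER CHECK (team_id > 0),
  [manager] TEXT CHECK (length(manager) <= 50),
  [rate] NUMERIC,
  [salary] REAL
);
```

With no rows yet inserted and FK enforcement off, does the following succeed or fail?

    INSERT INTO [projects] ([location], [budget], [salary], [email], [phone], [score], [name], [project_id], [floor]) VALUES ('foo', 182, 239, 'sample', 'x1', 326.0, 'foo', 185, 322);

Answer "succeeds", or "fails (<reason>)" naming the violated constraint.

NOT NULL columns: budget is supplied; location is supplied; phone is supplied; salary is supplied.
CHECK constraints: 182 satisfies (budget BETWEEN 1 AND 1001); 185 satisfies (project_id <> 0).
No constraint is violated.

succeeds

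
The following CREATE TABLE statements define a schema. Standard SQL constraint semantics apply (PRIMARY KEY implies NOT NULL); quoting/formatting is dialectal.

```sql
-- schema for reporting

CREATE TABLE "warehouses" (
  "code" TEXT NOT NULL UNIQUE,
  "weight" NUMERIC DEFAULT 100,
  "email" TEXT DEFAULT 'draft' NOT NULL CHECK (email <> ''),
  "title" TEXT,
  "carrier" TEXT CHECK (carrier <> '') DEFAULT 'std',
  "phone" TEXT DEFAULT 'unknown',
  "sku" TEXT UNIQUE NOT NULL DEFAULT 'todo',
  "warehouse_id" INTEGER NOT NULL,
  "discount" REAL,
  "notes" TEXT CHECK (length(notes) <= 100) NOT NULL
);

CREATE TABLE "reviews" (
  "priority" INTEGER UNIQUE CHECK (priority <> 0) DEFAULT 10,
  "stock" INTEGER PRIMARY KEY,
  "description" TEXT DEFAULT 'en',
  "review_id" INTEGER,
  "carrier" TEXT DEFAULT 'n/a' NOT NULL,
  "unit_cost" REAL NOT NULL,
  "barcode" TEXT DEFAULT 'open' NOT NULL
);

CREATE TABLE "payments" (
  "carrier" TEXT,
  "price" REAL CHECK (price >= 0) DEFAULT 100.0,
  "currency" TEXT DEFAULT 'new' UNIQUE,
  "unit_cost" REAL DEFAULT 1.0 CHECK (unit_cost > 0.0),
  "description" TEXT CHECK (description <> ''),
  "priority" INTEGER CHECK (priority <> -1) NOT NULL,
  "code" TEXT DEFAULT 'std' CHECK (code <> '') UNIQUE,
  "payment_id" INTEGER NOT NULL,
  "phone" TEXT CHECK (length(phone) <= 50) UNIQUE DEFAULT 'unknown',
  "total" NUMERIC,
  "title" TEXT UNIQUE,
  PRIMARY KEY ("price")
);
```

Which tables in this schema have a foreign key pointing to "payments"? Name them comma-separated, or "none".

No REFERENCES clause anywhere in the schema names payments.

none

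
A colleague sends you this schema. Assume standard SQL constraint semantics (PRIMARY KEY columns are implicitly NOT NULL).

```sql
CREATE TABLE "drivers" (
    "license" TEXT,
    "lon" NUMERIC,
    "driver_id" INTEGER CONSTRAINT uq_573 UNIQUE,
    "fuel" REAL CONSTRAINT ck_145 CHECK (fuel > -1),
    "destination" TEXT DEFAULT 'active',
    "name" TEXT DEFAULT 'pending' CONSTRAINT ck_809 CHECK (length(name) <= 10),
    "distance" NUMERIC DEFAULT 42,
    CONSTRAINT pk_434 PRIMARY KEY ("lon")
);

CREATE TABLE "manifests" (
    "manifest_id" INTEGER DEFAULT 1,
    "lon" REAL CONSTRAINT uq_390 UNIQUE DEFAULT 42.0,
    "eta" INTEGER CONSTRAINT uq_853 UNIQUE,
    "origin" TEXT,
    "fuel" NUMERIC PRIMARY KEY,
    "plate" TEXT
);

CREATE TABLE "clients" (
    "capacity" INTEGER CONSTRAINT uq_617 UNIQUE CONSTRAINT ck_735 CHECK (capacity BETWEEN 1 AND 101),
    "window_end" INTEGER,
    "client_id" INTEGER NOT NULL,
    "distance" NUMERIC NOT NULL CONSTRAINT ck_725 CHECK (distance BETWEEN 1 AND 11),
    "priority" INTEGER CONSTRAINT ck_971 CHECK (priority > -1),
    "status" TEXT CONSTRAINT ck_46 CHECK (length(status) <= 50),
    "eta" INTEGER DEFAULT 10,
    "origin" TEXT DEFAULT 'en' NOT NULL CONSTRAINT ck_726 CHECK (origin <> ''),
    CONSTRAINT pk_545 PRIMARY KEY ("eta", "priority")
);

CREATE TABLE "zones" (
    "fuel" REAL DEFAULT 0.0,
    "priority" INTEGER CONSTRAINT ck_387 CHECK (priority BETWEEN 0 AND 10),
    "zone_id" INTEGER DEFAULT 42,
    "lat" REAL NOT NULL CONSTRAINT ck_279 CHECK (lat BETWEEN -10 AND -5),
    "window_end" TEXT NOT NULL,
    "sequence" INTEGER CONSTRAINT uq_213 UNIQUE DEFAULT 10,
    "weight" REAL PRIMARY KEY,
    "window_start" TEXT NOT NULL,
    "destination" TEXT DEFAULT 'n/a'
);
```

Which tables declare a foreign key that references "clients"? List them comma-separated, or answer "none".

none

No REFERENCES clause anywhere in the schema names clients.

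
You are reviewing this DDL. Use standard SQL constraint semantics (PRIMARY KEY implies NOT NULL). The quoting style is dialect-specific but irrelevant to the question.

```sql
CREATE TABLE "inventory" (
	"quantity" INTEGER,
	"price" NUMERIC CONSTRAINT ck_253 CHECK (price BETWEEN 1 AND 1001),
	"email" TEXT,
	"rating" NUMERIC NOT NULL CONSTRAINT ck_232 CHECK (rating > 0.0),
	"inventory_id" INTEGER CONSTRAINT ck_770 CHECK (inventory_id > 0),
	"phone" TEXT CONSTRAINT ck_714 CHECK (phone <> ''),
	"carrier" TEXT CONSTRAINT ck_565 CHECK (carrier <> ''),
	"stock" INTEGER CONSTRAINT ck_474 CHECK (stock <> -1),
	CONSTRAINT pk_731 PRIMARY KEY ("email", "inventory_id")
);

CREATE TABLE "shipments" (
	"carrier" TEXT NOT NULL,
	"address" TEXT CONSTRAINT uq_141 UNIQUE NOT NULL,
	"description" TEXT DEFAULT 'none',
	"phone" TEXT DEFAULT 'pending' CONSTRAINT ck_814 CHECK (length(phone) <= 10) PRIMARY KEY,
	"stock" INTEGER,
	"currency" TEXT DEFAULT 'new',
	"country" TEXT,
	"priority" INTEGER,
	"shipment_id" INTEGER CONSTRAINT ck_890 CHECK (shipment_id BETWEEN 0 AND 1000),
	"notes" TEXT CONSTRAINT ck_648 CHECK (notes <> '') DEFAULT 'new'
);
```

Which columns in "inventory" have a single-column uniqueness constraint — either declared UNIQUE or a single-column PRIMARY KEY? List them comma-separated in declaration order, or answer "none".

none

- quantity: no UNIQUE or single-column PK constraint.
- price: no UNIQUE or single-column PK constraint.
- email: part of a composite PRIMARY KEY — only the tuple is unique, not this column on its own.
- rating: no UNIQUE or single-column PK constraint.
- inventory_id: part of a composite PRIMARY KEY — only the tuple is unique, not this column on its own.
- phone: no UNIQUE or single-column PK constraint.
- carrier: no UNIQUE or single-column PK constraint.
- stock: no UNIQUE or single-column PK constraint.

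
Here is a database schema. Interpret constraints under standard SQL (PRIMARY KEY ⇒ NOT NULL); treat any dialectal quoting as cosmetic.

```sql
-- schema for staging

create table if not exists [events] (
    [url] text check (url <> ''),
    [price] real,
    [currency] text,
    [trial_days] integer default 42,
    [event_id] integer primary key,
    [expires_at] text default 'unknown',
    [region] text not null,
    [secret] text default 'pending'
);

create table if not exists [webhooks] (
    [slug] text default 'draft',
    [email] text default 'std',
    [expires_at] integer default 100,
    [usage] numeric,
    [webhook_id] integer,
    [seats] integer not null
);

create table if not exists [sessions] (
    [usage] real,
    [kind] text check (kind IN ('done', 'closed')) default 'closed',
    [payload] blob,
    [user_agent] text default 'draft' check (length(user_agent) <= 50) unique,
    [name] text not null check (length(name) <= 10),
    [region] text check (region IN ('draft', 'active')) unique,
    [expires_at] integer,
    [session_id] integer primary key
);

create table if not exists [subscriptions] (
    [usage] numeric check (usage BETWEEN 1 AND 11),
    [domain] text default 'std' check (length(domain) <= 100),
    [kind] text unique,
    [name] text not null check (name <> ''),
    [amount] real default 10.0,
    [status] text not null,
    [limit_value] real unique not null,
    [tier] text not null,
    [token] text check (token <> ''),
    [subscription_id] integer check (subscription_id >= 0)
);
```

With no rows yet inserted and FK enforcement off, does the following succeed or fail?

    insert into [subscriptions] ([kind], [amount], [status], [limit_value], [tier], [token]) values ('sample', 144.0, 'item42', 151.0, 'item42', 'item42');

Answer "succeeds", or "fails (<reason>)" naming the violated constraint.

fails (NOT NULL on name)

name is omitted from the column list and has no DEFAULT, so it would receive NULL.
But name is declared NOT NULL.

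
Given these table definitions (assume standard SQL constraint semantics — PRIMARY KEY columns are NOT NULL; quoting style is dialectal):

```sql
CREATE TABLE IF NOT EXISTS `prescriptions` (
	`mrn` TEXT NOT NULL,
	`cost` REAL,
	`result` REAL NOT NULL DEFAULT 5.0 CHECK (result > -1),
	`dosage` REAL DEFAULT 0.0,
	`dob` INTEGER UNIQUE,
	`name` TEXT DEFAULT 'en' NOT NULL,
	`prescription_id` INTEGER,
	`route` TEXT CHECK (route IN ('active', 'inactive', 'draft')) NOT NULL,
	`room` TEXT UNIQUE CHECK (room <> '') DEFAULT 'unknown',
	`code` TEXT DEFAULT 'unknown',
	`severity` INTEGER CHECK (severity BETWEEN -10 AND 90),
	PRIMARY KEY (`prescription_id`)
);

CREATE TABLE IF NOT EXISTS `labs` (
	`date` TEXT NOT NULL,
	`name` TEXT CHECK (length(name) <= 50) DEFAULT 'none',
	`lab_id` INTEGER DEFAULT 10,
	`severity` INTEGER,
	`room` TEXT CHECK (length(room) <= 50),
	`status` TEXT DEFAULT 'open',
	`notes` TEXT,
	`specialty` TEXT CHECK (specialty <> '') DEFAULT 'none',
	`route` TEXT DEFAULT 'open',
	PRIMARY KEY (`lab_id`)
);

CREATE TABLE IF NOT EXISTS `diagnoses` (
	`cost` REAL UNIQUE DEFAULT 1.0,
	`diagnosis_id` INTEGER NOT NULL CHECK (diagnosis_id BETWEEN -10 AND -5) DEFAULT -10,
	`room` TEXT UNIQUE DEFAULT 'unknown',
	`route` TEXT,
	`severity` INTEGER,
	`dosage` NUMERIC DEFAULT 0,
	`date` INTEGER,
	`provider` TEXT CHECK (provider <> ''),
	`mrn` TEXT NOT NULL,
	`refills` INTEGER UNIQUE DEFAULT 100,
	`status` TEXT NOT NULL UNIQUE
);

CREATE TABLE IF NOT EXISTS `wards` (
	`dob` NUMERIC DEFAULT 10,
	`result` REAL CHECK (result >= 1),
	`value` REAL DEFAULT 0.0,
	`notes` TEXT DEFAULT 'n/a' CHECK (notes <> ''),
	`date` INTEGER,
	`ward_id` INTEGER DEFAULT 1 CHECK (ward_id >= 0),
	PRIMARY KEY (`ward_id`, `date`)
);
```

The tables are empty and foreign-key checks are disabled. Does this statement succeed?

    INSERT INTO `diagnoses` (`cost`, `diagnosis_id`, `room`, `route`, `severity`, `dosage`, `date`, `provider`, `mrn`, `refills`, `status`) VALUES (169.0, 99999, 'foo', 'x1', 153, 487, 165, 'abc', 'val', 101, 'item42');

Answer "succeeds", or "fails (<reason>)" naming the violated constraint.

fails (CHECK on diagnosis_id)

The value 99999 for diagnosis_id violates CHECK (diagnosis_id BETWEEN -10 AND -5).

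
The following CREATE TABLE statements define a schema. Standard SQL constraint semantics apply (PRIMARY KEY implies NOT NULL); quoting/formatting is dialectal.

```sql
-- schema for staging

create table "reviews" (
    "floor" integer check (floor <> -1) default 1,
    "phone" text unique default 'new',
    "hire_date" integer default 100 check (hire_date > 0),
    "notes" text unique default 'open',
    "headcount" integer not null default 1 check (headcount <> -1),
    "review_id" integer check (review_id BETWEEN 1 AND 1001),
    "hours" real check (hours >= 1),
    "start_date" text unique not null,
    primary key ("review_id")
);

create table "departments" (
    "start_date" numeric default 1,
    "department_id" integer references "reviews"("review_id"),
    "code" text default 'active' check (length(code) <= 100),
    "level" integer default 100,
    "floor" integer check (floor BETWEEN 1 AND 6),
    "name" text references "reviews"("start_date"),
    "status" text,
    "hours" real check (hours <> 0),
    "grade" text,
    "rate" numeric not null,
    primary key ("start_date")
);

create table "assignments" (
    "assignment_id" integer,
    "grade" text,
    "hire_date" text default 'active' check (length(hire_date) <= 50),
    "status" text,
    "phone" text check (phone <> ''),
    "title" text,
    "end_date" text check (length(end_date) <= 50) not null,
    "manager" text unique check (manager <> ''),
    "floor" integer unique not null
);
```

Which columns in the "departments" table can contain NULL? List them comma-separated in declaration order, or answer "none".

department_id, code, level, floor, name, status, hours, grade

- start_date: part of the PRIMARY KEY, which implies NOT NULL → not nullable.
- department_id: a foreign key column may be NULL unless separately constrained → nullable.
- code: CHECK does not forbid NULL (a CHECK constraint passes when its expression is NULL) → nullable.
- level: DEFAULT only fills an omitted column; an explicit NULL is still allowed → nullable.
- floor: CHECK does not forbid NULL (a CHECK constraint passes when its expression is NULL) → nullable.
- name: a foreign key column may be NULL unless separately constrained → nullable.
- status: no NOT NULL constraint applies → nullable.
- hours: CHECK does not forbid NULL (a CHECK constraint passes when its expression is NULL) → nullable.
- grade: no NOT NULL constraint applies → nullable.
- rate: declared NOT NULL → not nullable.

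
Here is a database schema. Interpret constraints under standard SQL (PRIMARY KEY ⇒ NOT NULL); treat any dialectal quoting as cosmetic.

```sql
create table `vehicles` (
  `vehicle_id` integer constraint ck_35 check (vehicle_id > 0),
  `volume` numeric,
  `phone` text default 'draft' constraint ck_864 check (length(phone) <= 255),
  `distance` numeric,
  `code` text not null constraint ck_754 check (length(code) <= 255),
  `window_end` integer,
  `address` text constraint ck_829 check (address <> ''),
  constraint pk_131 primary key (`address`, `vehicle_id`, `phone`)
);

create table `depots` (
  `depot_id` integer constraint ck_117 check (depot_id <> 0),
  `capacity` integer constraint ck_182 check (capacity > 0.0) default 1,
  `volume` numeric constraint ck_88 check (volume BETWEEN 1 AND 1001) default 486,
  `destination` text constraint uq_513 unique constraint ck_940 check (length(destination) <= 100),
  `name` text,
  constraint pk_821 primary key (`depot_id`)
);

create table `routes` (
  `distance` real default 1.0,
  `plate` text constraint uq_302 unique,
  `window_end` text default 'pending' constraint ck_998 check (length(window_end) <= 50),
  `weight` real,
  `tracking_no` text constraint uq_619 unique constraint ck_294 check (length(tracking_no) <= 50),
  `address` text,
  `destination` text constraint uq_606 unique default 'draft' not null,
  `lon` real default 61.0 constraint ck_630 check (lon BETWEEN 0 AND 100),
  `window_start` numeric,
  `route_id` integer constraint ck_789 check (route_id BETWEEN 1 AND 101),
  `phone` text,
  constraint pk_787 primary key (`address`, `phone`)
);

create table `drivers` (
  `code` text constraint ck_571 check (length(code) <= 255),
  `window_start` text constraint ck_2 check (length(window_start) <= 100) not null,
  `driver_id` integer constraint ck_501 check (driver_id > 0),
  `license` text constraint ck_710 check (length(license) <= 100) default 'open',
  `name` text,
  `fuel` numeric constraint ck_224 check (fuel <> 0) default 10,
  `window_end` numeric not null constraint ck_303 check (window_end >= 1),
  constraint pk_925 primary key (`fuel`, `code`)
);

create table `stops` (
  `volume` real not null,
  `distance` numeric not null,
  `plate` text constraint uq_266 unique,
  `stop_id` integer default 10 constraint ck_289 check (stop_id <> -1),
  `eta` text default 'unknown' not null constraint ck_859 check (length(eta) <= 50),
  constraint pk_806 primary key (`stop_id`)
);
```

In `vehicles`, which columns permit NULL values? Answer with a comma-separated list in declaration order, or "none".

volume, distance, window_end

- vehicle_id: part of the PRIMARY KEY, which implies NOT NULL → not nullable.
- volume: no NOT NULL constraint applies → nullable.
- phone: part of the PRIMARY KEY, which implies NOT NULL → not nullable.
- distance: no NOT NULL constraint applies → nullable.
- code: declared NOT NULL → not nullable.
- window_end: no NOT NULL constraint applies → nullable.
- address: part of the PRIMARY KEY, which implies NOT NULL → not nullable.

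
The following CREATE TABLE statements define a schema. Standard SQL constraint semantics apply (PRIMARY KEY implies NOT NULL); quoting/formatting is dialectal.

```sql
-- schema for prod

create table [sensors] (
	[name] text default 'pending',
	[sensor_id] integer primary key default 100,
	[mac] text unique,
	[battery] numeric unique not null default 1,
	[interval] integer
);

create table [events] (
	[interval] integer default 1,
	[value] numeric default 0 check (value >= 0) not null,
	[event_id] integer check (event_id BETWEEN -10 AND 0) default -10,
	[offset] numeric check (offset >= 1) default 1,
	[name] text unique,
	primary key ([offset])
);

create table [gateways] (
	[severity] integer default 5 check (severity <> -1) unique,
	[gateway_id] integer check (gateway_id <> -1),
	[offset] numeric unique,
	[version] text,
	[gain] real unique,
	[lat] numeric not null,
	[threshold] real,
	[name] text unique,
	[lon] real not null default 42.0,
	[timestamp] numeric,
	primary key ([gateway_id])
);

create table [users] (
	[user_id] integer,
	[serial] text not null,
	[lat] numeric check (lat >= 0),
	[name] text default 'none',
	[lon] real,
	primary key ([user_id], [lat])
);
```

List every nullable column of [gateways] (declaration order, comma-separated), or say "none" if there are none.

- severity: CHECK does not forbid NULL (a CHECK constraint passes when its expression is NULL) → nullable.
- gateway_id: part of the PRIMARY KEY, which implies NOT NULL → not nullable.
- offset: UNIQUE does not imply NOT NULL → nullable.
- version: no NOT NULL constraint applies → nullable.
- gain: UNIQUE does not imply NOT NULL → nullable.
- lat: declared NOT NULL → not nullable.
- threshold: no NOT NULL constraint applies → nullable.
- name: UNIQUE does not imply NOT NULL → nullable.
- lon: declared NOT NULL → not nullable.
- timestamp: no NOT NULL constraint applies → nullable.

severity, offset, version, gain, threshold, name, timestamp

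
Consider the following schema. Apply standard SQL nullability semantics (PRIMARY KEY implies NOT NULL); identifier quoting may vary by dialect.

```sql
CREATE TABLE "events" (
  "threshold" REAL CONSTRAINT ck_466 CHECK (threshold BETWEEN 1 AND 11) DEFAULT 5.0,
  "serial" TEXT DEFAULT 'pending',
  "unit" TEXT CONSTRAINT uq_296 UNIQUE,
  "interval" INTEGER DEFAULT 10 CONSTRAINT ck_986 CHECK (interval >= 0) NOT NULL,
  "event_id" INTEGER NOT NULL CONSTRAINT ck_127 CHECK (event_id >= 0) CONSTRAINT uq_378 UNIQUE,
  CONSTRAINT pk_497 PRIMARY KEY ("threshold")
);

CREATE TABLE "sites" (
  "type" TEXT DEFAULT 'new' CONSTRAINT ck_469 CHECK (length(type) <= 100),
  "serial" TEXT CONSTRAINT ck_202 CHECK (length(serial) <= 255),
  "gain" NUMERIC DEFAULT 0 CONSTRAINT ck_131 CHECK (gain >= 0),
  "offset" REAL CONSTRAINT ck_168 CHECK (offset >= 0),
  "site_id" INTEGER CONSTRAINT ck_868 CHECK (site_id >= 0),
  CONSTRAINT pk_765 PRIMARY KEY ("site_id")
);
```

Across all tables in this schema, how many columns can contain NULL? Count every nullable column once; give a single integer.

events: 2 nullable (serial, unit — PK (threshold) and explicit NOT NULL columns excluded).
sites: 4 nullable (type, serial, gain, offset — PK (site_id) and explicit NOT NULL columns excluded).
Total: 2 + 4 = 6.

6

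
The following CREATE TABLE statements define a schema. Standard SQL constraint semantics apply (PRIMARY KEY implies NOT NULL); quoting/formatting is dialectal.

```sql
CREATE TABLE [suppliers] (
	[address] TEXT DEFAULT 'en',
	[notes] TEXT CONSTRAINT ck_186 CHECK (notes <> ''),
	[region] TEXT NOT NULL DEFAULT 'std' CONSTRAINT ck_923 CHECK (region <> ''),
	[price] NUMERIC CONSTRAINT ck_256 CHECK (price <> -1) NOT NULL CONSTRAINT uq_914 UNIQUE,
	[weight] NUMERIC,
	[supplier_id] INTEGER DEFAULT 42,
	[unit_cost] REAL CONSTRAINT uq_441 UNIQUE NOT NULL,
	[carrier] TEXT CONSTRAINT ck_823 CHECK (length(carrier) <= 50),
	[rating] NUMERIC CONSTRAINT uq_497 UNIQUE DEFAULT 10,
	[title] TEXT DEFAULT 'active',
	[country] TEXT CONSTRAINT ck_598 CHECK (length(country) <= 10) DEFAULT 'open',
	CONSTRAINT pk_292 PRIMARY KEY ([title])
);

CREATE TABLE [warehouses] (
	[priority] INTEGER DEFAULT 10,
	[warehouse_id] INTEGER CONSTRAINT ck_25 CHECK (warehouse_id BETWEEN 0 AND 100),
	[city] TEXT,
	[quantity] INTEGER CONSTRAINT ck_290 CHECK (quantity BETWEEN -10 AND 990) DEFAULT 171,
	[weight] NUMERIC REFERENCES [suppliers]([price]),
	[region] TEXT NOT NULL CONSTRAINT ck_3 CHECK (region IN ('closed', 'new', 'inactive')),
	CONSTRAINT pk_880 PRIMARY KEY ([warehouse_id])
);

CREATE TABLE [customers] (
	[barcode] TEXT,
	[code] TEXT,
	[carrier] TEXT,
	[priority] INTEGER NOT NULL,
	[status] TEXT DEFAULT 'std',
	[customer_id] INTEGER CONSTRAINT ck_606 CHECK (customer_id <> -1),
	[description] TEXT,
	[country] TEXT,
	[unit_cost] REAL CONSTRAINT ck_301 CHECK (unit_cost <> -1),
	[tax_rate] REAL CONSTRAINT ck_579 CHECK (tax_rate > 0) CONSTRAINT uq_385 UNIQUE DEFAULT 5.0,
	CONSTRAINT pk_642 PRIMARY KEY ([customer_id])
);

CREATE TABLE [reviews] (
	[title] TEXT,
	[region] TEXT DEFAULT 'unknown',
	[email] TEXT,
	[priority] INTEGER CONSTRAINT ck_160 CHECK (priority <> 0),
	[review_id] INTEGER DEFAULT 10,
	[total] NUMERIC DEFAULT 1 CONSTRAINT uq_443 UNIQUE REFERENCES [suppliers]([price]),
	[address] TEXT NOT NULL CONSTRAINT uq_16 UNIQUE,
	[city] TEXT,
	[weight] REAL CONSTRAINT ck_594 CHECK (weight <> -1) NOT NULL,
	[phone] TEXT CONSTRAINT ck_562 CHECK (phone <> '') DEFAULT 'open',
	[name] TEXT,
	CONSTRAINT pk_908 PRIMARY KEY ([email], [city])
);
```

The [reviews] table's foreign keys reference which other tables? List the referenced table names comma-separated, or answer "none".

- total REFERENCES suppliers(price).

suppliers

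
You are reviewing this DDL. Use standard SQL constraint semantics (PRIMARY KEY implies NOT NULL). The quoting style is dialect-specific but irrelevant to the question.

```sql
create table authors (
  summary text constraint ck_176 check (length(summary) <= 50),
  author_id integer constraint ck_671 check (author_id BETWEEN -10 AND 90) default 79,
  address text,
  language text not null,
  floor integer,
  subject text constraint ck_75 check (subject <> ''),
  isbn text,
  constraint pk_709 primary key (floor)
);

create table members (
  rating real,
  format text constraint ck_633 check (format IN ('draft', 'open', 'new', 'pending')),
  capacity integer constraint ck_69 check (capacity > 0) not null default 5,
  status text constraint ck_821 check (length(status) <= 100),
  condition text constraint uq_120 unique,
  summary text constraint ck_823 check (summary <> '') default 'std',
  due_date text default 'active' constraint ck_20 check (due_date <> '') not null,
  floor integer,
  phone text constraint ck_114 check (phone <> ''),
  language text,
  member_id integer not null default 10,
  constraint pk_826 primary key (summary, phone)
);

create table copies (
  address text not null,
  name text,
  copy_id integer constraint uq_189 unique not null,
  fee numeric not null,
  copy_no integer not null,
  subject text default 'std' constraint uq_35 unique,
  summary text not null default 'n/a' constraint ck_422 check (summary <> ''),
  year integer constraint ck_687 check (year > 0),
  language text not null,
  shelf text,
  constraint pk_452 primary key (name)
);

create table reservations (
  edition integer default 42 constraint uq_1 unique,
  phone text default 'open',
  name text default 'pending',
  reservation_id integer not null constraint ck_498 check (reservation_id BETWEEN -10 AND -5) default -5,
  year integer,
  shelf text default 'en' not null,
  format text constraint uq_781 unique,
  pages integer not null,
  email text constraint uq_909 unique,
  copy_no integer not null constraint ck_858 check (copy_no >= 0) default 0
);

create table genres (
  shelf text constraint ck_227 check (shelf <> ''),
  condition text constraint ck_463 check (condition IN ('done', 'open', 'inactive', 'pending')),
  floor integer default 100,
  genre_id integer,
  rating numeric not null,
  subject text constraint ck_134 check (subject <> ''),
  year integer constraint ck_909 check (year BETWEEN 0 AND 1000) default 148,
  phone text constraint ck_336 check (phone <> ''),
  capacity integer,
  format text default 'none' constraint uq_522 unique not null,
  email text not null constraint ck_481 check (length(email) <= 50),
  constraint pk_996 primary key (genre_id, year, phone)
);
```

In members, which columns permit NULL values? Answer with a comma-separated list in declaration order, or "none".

- rating: no NOT NULL constraint applies → nullable.
- format: CHECK does not forbid NULL (a CHECK constraint passes when its expression is NULL) → nullable.
- capacity: declared NOT NULL → not nullable.
- status: CHECK does not forbid NULL (a CHECK constraint passes when its expression is NULL) → nullable.
- condition: UNIQUE does not imply NOT NULL → nullable.
- summary: part of the PRIMARY KEY, which implies NOT NULL → not nullable.
- due_date: declared NOT NULL → not nullable.
- floor: no NOT NULL constraint applies → nullable.
- phone: part of the PRIMARY KEY, which implies NOT NULL → not nullable.
- language: no NOT NULL constraint applies → nullable.
- member_id: declared NOT NULL → not nullable.

rating, format, status, condition, floor, language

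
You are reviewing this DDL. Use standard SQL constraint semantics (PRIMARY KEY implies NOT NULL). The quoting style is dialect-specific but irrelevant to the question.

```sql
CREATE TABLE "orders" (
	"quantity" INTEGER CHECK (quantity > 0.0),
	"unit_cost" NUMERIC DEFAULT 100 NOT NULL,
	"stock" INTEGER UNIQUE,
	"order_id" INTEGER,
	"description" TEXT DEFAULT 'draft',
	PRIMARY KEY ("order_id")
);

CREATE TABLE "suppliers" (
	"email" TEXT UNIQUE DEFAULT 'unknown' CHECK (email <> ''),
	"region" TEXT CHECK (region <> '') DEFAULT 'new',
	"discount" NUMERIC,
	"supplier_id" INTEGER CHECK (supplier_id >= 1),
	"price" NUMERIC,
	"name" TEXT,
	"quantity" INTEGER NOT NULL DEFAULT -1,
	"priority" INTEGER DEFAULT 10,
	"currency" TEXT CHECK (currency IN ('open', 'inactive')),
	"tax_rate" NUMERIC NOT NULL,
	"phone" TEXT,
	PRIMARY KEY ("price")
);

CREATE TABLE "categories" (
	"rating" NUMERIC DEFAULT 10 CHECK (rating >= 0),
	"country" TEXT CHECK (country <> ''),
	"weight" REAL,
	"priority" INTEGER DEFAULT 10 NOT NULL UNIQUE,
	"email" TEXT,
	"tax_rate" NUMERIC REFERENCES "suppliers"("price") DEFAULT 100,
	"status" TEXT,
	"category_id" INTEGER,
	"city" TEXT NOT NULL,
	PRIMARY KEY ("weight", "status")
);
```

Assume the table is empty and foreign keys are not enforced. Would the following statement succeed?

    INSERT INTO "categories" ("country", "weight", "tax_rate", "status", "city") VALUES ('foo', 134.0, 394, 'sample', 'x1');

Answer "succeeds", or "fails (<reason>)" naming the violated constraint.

succeeds

NOT NULL columns: city is supplied; priority defaults to 10; status is supplied; weight is supplied.
CHECK constraints: 'foo' satisfies (country <> '').
No constraint is violated.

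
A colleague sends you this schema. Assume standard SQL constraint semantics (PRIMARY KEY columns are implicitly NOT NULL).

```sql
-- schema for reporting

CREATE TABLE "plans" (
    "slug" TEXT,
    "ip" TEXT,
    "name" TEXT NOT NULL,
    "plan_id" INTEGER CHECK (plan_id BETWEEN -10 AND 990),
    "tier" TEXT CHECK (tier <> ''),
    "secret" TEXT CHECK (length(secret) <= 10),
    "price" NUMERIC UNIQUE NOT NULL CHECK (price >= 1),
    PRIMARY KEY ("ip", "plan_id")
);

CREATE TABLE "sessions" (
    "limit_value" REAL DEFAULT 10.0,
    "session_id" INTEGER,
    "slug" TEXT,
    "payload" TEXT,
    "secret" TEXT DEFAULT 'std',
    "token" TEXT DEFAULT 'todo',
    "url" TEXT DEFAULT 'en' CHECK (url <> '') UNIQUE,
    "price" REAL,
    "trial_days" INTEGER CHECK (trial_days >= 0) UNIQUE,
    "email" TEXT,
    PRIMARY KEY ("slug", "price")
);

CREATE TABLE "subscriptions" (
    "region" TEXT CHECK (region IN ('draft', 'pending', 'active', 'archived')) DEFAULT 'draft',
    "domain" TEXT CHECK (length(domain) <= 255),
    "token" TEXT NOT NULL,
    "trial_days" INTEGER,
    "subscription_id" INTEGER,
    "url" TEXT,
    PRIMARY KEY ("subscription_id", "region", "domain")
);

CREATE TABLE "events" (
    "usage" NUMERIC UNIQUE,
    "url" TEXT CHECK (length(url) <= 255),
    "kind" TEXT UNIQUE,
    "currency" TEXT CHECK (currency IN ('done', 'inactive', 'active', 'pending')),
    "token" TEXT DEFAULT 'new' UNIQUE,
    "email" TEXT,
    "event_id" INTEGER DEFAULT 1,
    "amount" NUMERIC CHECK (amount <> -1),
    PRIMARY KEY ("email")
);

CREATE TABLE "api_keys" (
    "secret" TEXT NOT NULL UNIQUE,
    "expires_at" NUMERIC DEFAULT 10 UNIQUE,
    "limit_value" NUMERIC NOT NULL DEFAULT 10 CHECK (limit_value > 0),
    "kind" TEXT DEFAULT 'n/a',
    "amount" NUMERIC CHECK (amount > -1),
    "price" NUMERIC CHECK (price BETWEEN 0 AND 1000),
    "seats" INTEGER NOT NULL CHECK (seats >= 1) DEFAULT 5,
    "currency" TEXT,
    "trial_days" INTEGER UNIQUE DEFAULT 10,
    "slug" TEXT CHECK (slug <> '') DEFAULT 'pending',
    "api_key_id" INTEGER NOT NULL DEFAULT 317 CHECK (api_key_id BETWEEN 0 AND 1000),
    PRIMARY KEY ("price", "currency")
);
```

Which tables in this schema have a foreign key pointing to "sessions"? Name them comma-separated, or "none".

No REFERENCES clause anywhere in the schema names sessions.

none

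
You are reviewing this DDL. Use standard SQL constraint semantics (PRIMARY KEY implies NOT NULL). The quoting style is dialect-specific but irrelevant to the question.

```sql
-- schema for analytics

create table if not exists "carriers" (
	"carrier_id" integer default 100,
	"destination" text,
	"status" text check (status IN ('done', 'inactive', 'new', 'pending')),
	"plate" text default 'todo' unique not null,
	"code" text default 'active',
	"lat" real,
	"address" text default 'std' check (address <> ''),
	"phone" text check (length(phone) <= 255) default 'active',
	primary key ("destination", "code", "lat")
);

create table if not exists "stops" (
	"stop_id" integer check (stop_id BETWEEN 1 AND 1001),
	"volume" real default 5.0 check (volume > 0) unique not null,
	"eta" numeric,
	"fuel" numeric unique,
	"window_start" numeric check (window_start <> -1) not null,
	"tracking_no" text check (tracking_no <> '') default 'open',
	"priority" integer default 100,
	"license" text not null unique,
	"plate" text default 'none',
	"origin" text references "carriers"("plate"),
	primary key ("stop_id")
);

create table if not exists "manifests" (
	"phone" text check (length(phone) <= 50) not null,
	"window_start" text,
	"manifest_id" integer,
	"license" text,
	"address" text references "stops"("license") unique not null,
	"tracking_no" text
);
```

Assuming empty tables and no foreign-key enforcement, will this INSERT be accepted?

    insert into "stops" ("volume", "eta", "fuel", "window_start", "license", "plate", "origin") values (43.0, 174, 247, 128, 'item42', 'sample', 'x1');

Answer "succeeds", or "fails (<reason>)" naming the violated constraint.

fails (NOT NULL on stop_id)

stop_id is omitted from the column list and has no DEFAULT, so it would receive NULL.
But stop_id is part of the PRIMARY KEY (implied NOT NULL).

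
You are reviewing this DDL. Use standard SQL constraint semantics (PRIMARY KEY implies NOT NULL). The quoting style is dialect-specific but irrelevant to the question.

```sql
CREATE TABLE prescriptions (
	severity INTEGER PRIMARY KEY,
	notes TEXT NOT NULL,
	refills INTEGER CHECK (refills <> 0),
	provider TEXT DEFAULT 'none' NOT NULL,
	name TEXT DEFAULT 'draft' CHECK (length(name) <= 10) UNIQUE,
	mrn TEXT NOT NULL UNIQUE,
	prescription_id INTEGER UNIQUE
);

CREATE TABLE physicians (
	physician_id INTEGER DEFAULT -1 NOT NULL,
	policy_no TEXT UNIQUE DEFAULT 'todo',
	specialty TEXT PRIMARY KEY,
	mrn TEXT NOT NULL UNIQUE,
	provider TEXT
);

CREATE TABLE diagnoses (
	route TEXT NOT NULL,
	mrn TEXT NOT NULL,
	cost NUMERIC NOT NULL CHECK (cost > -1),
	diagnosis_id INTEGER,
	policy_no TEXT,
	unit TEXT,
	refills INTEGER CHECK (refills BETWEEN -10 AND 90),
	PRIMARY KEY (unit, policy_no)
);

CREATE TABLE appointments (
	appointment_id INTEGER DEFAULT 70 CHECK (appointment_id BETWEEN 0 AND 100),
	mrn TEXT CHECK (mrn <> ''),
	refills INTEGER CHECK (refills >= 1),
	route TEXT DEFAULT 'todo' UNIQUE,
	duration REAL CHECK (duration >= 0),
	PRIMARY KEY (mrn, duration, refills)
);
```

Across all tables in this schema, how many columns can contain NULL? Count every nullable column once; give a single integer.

9

prescriptions: 3 nullable (refills, name, prescription_id — PK (severity) and explicit NOT NULL columns excluded).
physicians: 2 nullable (policy_no, provider — PK (specialty) and explicit NOT NULL columns excluded).
diagnoses: 2 nullable (diagnosis_id, refills — PK (unit, policy_no) and explicit NOT NULL columns excluded).
appointments: 2 nullable (appointment_id, route — PK (mrn, duration, refills) and explicit NOT NULL columns excluded).
Total: 3 + 2 + 2 + 2 = 9.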